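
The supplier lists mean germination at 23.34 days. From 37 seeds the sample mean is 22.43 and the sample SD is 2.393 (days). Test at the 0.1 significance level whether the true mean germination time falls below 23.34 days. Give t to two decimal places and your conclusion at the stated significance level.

t = -2.31; reject H0

H0: μ = 23.34; H1: μ < 23.34 (one-sample t-test, left-tailed).
t = (x̄ − μ₀)/(s/√n) = (22.43 − 23.34)/(2.393/√37) = -2.31
df = n − 1 = 36
p-value = P(T ≤ -2.31) ≈ 0.013
Since p ≈ 0.013 < α = 0.1, reject H0; the data support H1.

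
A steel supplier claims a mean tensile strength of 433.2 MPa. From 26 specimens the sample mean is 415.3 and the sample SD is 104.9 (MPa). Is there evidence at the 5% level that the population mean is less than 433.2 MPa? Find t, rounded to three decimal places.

-0.870

H0: μ = 433.2; H1: μ < 433.2 (one-sample t-test, left-tailed).
t = (x̄ − μ₀)/(s/√n) = (415.3 − 433.2)/(104.9/√26) = -0.870
df = n − 1 = 25
p-value = P(T ≤ -0.870) ≈ 0.196
Since p ≈ 0.196 > α = 0.05, fail to reject H0; the data do not provide sufficient evidence against H0.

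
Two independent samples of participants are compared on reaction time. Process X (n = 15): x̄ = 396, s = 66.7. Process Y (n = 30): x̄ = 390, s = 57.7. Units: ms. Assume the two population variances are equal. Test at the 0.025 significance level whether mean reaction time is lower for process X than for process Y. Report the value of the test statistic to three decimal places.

0.312

Let group 1 = process X, group 2 = process Y. H0: μ_1 = μ_2; H1: μ_1 < μ_2 (two-sample pooled-variance t-test, left-tailed).
s_p² = [(15−1)·66.7² + (30−1)·57.7²]/(15+30−2) = 3693.81
t = (396 − 390)/√[3693.81·(1/15 + 1/30)] = 0.312
df = n₁ + n₂ − 2 = 43
p-value = P(T ≤ 0.312) ≈ 0.622
Since p ≈ 0.622 > α = 0.025, fail to reject H0; the data do not provide sufficient evidence against H0.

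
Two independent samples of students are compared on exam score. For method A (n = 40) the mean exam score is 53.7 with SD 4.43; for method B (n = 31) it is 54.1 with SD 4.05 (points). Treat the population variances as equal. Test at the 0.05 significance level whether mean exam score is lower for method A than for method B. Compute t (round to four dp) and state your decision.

t = -0.3916; fail to reject H0

Let group 1 = method A, group 2 = method B. H0: μ_1 = μ_2; H1: μ_1 < μ_2 (two-sample pooled-variance t-test, left-tailed).
s_p² = [(40−1)·4.43² + (31−1)·4.05²]/(40+31−2) = 18.2239
t = (53.7 − 54.1)/√[18.2239·(1/40 + 1/31)] = -0.3916
df = n₁ + n₂ − 2 = 69
p-value = P(T ≤ -0.3916) ≈ 0.348
Since p ≈ 0.348 > α = 0.05, fail to reject H0; the data do not provide sufficient evidence against H0.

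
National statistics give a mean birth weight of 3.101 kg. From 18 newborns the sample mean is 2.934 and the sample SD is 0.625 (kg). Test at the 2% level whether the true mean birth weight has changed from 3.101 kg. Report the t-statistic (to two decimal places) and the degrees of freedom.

t = -1.13, df = 17

H0: μ = 3.101; H1: μ ≠ 3.101 (one-sample t-test, two-sided).
t = (x̄ − μ₀)/(s/√n) = (2.934 − 3.101)/(0.625/√18) = -1.13
df = n − 1 = 17
Two-sided p-value ≈ 0.2727
Since p ≈ 0.2727 > α = 0.02, fail to reject H0; the data do not provide sufficient evidence against H0.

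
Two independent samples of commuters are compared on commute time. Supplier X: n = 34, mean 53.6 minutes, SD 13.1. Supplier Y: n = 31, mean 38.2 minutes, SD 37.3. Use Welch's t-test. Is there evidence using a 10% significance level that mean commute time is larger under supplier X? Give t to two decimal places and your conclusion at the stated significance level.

t = 2.18; reject H0

Let group 1 = supplier X, group 2 = supplier Y. H0: μ_1 = μ_2; H1: μ_1 > μ_2 (Welch's two-sample t-test, right-tailed).
t = (x̄_1 − x̄_2)/√(s_1²/n_1 + s_2²/n_2) = (53.6 − 38.2)/√(13.1²/34 + 37.3²/31) = 2.18
Welch–Satterthwaite df ≈ 36.71
p-value = P(T ≥ 2.18) ≈ 0.0179
Since p ≈ 0.0179 < α = 0.1, reject H0; the evidence is statistically significant.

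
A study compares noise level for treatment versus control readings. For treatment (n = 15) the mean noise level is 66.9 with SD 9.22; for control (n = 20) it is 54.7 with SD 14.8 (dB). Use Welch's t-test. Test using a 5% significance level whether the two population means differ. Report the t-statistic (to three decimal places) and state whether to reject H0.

Let group 1 = treatment, group 2 = control. H0: μ_1 = μ_2; H1: μ_1 ≠ μ_2 (Welch's two-sample t-test, two-sided).
t = (x̄_1 − x̄_2)/√(s_1²/n_1 + s_2²/n_2) = (66.9 − 54.7)/√(9.22²/15 + 14.8²/20) = 2.993
Welch–Satterthwaite df ≈ 32.09
Two-sided p-value ≈ 0.005
Since p ≈ 0.005 < α = 0.05, reject H0; the data support H1.

t = 2.993; reject H0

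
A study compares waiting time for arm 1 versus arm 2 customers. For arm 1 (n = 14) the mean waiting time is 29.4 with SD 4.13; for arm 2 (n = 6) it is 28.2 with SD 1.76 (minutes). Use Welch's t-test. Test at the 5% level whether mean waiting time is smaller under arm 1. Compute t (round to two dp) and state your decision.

t = 0.91; fail to reject H0

Let group 1 = arm 1, group 2 = arm 2. H0: μ_1 = μ_2; H1: μ_1 < μ_2 (Welch's two-sample t-test, left-tailed).
t = (x̄_1 − x̄_2)/√(s_1²/n_1 + s_2²/n_2) = (29.4 − 28.2)/√(4.13²/14 + 1.76²/6) = 0.91
Welch–Satterthwaite df ≈ 17.96
p-value = P(T ≤ 0.91) ≈ 0.8129
Since p ≈ 0.8129 > α = 0.05, fail to reject H0; the evidence is not statistically significant.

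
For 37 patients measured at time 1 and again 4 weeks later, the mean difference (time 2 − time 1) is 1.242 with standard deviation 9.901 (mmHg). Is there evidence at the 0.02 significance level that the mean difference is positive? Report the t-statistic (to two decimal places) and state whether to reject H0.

H0: μ_d = 0; H1: μ_d > 0 (paired t-test on the differences, right-tailed).
t = d̄/(s_d/√n) = 1.242/(9.901/√37) = 0.76
df = n − 1 = 36
p-value = P(T ≥ 0.76) ≈ 0.2252
Since p ≈ 0.2252 > α = 0.02, fail to reject H0; the evidence is not statistically significant.

t = 0.76; fail to reject H0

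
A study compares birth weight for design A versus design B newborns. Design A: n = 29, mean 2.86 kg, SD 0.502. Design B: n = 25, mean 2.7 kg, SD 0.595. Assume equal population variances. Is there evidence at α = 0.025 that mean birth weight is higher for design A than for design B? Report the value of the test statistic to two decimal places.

1.07

Let group 1 = design A, group 2 = design B. H0: μ_1 = μ_2; H1: μ_1 > μ_2 (two-sample pooled-variance t-test, right-tailed).
s_p² = [(29−1)·0.502² + (25−1)·0.595²]/(29+25−2) = 0.299091
t = (2.86 − 2.7)/√[0.299091·(1/29 + 1/25)] = 1.07
df = n₁ + n₂ − 2 = 52
p-value = P(T ≥ 1.07) ≈ 0.1443
Since p ≈ 0.1443 > α = 0.025, fail to reject H0; the evidence is not statistically significant.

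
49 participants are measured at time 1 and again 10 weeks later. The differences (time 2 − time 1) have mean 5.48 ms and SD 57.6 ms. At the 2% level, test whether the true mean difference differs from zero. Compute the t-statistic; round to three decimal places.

0.666

H0: μ_d = 0; H1: μ_d ≠ 0 (paired t-test on the differences, two-sided).
t = d̄/(s_d/√n) = 5.48/(57.6/√49) = 0.666
df = n − 1 = 48
Two-sided p-value ≈ 0.509
Since p ≈ 0.509 > α = 0.02, fail to reject H0; the data do not provide sufficient evidence against H0.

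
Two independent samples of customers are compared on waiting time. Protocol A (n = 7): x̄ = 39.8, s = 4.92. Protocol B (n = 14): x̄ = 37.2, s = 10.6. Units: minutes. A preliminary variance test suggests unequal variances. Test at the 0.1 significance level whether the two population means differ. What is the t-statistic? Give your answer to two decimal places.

Let group 1 = protocol A, group 2 = protocol B. H0: μ_1 = μ_2; H1: μ_1 ≠ μ_2 (Welch's two-sample t-test, two-sided).
t = (x̄_1 − x̄_2)/√(s_1²/n_1 + s_2²/n_2) = (39.8 − 37.2)/√(4.92²/7 + 10.6²/14) = 0.77
Welch–Satterthwaite df ≈ 18.98
Two-sided p-value ≈ 0.4524
Since p ≈ 0.4524 > α = 0.1, fail to reject H0; the evidence is not statistically significant.

0.77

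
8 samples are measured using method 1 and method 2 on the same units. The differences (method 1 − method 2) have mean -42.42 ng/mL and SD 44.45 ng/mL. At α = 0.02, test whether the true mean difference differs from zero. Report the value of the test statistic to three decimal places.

-2.699

H0: μ_d = 0; H1: μ_d ≠ 0 (paired t-test on the differences, two-sided).
t = d̄/(s_d/√n) = -42.42/(44.45/√8) = -2.699
df = n − 1 = 7
Two-sided p-value ≈ 0.0307
Since p ≈ 0.0307 > α = 0.02, fail to reject H0; the evidence is not statistically significant.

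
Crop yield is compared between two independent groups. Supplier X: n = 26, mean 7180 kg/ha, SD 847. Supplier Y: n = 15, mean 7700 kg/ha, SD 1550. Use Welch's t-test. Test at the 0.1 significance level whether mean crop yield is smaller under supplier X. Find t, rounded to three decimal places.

-1.200

Let group 1 = supplier X, group 2 = supplier Y. H0: μ_1 = μ_2; H1: μ_1 < μ_2 (Welch's two-sample t-test, left-tailed).
t = (x̄_1 − x̄_2)/√(s_1²/n_1 + s_2²/n_2) = (7180 − 7700)/√(847²/26 + 1550²/15) = -1.200
Welch–Satterthwaite df ≈ 18.92
p-value = P(T ≤ -1.200) ≈ 0.1225
Since p ≈ 0.1225 > α = 0.1, fail to reject H0; the data do not provide sufficient evidence against H0.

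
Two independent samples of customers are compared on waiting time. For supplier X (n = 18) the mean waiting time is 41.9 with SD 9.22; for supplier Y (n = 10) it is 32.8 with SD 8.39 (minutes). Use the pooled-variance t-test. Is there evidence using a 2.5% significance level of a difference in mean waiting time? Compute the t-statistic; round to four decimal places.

2.5804

Let group 1 = supplier X, group 2 = supplier Y. H0: μ_1 = μ_2; H1: μ_1 ≠ μ_2 (two-sample pooled-variance t-test, two-sided).
s_p² = [(18−1)·9.22² + (10−1)·8.39²]/(18+10−2) = 79.9489
t = (41.9 − 32.8)/√[79.9489·(1/18 + 1/10)] = 2.5804
df = n₁ + n₂ − 2 = 26
Two-sided p-value ≈ 0.0159
Since p ≈ 0.0159 < α = 0.025, reject H0; the data support H1.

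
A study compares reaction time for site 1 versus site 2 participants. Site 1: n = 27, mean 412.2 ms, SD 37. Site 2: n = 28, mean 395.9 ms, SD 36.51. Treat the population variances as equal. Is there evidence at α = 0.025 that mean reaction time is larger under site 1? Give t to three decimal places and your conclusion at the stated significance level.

Let group 1 = site 1, group 2 = site 2. H0: μ_1 = μ_2; H1: μ_1 > μ_2 (two-sample pooled-variance t-test, right-tailed).
s_p² = [(27−1)·37² + (28−1)·36.51²]/(27+28−2) = 1350.65
t = (412.2 − 395.9)/√[1350.65·(1/27 + 1/28)] = 1.644
df = n₁ + n₂ − 2 = 53
p-value = P(T ≥ 1.644) ≈ 0.0530
Since p ≈ 0.0530 > α = 0.025, fail to reject H0; the data do not provide sufficient evidence against H0.

t = 1.644; fail to reject H0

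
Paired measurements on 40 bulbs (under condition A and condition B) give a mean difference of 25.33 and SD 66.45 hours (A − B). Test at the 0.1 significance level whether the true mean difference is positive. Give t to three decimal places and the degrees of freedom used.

t = 2.411, df = 39

H0: μ_d = 0; H1: μ_d > 0 (paired t-test on the differences, right-tailed).
t = d̄/(s_d/√n) = 25.33/(66.45/√40) = 2.411
df = n − 1 = 39
p-value = P(T ≥ 2.411) ≈ 0.010
Since p ≈ 0.010 < α = 0.1, reject H0; the evidence is statistically significant.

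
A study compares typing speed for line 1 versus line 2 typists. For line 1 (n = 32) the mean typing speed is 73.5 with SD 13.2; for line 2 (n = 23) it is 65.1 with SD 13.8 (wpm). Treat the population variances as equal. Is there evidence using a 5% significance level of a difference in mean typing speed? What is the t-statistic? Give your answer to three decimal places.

Let group 1 = line 1, group 2 = line 2. H0: μ_1 = μ_2; H1: μ_1 ≠ μ_2 (two-sample pooled-variance t-test, two-sided).
s_p² = [(32−1)·13.2² + (23−1)·13.8²]/(32+23−2) = 180.965
t = (73.5 − 65.1)/√[180.965·(1/32 + 1/23)] = 2.284
df = n₁ + n₂ − 2 = 53
Two-sided p-value ≈ 0.0264
Since p ≈ 0.0264 < α = 0.05, reject H0; the data support H1.

2.284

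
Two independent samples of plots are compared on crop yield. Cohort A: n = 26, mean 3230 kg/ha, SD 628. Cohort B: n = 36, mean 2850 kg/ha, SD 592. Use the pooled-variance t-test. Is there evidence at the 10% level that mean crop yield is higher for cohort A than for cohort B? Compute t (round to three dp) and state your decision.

t = 2.431; reject H0

Let group 1 = cohort A, group 2 = cohort B. H0: μ_1 = μ_2; H1: μ_1 > μ_2 (two-sample pooled-variance t-test, right-tailed).
s_p² = [(26−1)·628² + (36−1)·592²]/(26+36−2) = 368764
t = (3230 − 2850)/√[368764·(1/26 + 1/36)] = 2.431
df = n₁ + n₂ − 2 = 60
p-value = P(T ≥ 2.431) ≈ 0.0090
Since p ≈ 0.0090 < α = 0.1, reject H0; the evidence is statistically significant.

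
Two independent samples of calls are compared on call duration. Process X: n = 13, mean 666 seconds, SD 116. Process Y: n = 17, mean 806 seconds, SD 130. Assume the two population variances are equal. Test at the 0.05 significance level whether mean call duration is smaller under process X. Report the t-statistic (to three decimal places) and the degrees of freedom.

t = -3.060, df = 28

Let group 1 = process X, group 2 = process Y. H0: μ_1 = μ_2; H1: μ_1 < μ_2 (two-sample pooled-variance t-test, left-tailed).
s_p² = [(13−1)·116² + (17−1)·130²]/(13+17−2) = 15424
t = (666 − 806)/√[15424·(1/13 + 1/17)] = -3.060
df = n₁ + n₂ − 2 = 28
p-value = P(T ≤ -3.060) ≈ 0.0024
Since p ≈ 0.0024 < α = 0.05, reject H0; the evidence is statistically significant.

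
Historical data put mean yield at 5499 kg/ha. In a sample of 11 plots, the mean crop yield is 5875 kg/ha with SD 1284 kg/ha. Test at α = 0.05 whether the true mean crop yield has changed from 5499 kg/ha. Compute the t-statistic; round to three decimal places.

0.971

H0: μ = 5499; H1: μ ≠ 5499 (one-sample t-test, two-sided).
t = (x̄ − μ₀)/(s/√n) = (5875 − 5499)/(1284/√11) = 0.971
df = n − 1 = 10
Two-sided p-value ≈ 0.3543
Since p ≈ 0.3543 > α = 0.05, fail to reject H0; the evidence is not statistically significant.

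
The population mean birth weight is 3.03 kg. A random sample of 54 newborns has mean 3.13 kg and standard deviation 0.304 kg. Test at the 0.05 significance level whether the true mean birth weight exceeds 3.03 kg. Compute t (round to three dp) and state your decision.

H0: μ = 3.03; H1: μ > 3.03 (one-sample t-test, right-tailed).
t = (x̄ − μ₀)/(s/√n) = (3.13 − 3.03)/(0.304/√54) = 2.417
df = n − 1 = 53
p-value = P(T ≥ 2.417) ≈ 0.010
Since p ≈ 0.010 < α = 0.05, reject H0; the data support H1.

t = 2.417; reject H0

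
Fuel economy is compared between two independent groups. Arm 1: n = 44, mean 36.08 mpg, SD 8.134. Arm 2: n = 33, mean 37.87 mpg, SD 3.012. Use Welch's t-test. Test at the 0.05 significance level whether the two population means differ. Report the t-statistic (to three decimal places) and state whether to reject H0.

Let group 1 = arm 1, group 2 = arm 2. H0: μ_1 = μ_2; H1: μ_1 ≠ μ_2 (Welch's two-sample t-test, two-sided).
t = (x̄_1 − x̄_2)/√(s_1²/n_1 + s_2²/n_2) = (36.08 − 37.87)/√(8.134²/44 + 3.012²/33) = -1.342
Welch–Satterthwaite df ≈ 57.57
Two-sided p-value ≈ 0.185
Since p ≈ 0.185 > α = 0.05, fail to reject H0; the data do not provide sufficient evidence against H0.

t = -1.342; fail to reject H0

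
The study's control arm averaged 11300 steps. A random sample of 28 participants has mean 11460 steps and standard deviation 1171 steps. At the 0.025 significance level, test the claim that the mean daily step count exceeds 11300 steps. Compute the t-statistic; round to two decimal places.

H0: μ = 11300; H1: μ > 11300 (one-sample t-test, right-tailed).
t = (x̄ − μ₀)/(s/√n) = (11460 − 11300)/(1171/√28) = 0.72
df = n − 1 = 27
p-value = P(T ≥ 0.72) ≈ 0.238
Since p ≈ 0.238 > α = 0.025, fail to reject H0; the data do not provide sufficient evidence against H0.

0.72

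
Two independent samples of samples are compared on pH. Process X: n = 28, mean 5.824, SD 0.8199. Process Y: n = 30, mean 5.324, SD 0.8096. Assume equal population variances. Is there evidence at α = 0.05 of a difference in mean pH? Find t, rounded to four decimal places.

Let group 1 = process X, group 2 = process Y. H0: μ_1 = μ_2; H1: μ_1 ≠ μ_2 (two-sample pooled-variance t-test, two-sided).
s_p² = [(28−1)·0.8199² + (30−1)·0.8096²]/(28+30−2) = 0.663544
t = (5.824 − 5.324)/√[0.663544·(1/28 + 1/30)] = 2.3359
df = n₁ + n₂ − 2 = 56
Two-sided p-value ≈ 0.0231
Since p ≈ 0.0231 < α = 0.05, reject H0; the data support H1.

2.3359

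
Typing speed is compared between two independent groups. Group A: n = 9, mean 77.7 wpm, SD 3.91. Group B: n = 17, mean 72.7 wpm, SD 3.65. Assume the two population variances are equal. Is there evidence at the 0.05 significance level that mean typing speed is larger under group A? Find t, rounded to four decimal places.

Let group 1 = group A, group 2 = group B. H0: μ_1 = μ_2; H1: μ_1 > μ_2 (two-sample pooled-variance t-test, right-tailed).
s_p² = [(9−1)·3.91² + (17−1)·3.65²]/(9+17−2) = 13.9777
t = (77.7 − 72.7)/√[13.9777·(1/9 + 1/17)] = 3.2442
df = n₁ + n₂ − 2 = 24
p-value = P(T ≥ 3.2442) ≈ 0.0017
Since p ≈ 0.0017 < α = 0.05, reject H0; the data support H1.

3.2442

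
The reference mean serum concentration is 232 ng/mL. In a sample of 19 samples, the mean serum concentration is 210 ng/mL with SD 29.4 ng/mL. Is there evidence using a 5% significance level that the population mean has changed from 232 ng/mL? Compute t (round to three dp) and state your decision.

H0: μ = 232; H1: μ ≠ 232 (one-sample t-test, two-sided).
t = (x̄ − μ₀)/(s/√n) = (210 − 232)/(29.4/√19) = -3.262
df = n − 1 = 18
Two-sided p-value ≈ 0.004
Since p ≈ 0.004 < α = 0.05, reject H0; the data support H1.

t = -3.262; reject H0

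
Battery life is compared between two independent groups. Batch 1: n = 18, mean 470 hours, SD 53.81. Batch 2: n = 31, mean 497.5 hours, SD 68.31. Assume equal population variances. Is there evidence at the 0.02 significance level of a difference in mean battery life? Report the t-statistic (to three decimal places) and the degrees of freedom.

Let group 1 = batch 1, group 2 = batch 2. H0: μ_1 = μ_2; H1: μ_1 ≠ μ_2 (two-sample pooled-variance t-test, two-sided).
s_p² = [(18−1)·53.81² + (31−1)·68.31²]/(18+31−2) = 4025.78
t = (470 − 497.5)/√[4025.78·(1/18 + 1/31)] = -1.463
df = n₁ + n₂ − 2 = 47
Two-sided p-value ≈ 0.150
Since p ≈ 0.150 > α = 0.02, fail to reject H0; the data do not provide sufficient evidence against H0.

t = -1.463, df = 47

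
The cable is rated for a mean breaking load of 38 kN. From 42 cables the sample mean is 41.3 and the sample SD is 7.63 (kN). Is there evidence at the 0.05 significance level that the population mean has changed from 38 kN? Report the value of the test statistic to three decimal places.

2.803

H0: μ = 38; H1: μ ≠ 38 (one-sample t-test, two-sided).
t = (x̄ − μ₀)/(s/√n) = (41.3 − 38)/(7.63/√42) = 2.803
df = n − 1 = 41
Two-sided p-value ≈ 0.0077
Since p ≈ 0.0077 < α = 0.05, reject H0; the data support H1.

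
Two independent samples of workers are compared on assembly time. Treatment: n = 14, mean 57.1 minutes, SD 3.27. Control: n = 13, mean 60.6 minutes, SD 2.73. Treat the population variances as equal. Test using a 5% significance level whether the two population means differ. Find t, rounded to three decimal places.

-3.006

Let group 1 = treatment, group 2 = control. H0: μ_1 = μ_2; H1: μ_1 ≠ μ_2 (two-sample pooled-variance t-test, two-sided).
s_p² = [(14−1)·3.27² + (13−1)·2.73²]/(14+13−2) = 9.1377
t = (57.1 − 60.6)/√[9.1377·(1/14 + 1/13)] = -3.006
df = n₁ + n₂ − 2 = 25
Two-sided p-value ≈ 0.006
Since p ≈ 0.006 < α = 0.05, reject H0; the data support H1.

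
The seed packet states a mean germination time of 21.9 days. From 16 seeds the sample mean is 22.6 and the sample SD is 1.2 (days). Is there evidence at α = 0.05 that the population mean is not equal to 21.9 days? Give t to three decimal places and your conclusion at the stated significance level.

t = 2.333; reject H0

H0: μ = 21.9; H1: μ ≠ 21.9 (one-sample t-test, two-sided).
t = (x̄ − μ₀)/(s/√n) = (22.6 − 21.9)/(1.2/√16) = 2.333
df = n − 1 = 15
Two-sided p-value ≈ 0.0340
Since p ≈ 0.0340 < α = 0.05, reject H0; the evidence is statistically significant.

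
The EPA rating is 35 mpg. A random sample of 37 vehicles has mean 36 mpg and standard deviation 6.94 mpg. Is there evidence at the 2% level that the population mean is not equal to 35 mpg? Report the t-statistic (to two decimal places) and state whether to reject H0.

H0: μ = 35; H1: μ ≠ 35 (one-sample t-test, two-sided).
t = (x̄ − μ₀)/(s/√n) = (36 − 35)/(6.94/√37) = 0.88
df = n − 1 = 36
Two-sided p-value ≈ 0.3866
Since p ≈ 0.3866 > α = 0.02, fail to reject H0; the evidence is not statistically significant.

t = 0.88; fail to reject H0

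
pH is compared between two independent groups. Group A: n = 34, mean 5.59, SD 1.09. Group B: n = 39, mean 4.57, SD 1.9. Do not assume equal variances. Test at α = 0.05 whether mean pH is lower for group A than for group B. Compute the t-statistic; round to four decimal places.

Let group 1 = group A, group 2 = group B. H0: μ_1 = μ_2; H1: μ_1 < μ_2 (Welch's two-sample t-test, left-tailed).
t = (x̄_1 − x̄_2)/√(s_1²/n_1 + s_2²/n_2) = (5.59 − 4.57)/√(1.09²/34 + 1.9²/39) = 2.8565
Welch–Satterthwaite df ≈ 61.94
p-value = P(T ≤ 2.8565) ≈ 0.9971
Since p ≈ 0.9971 > α = 0.05, fail to reject H0; the evidence is not statistically significant.

2.8565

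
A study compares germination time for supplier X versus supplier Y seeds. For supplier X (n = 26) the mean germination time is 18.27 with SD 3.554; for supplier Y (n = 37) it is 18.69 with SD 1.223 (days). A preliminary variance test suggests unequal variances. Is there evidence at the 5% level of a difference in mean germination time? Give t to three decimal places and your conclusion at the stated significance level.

Let group 1 = supplier X, group 2 = supplier Y. H0: μ_1 = μ_2; H1: μ_1 ≠ μ_2 (Welch's two-sample t-test, two-sided).
t = (x̄_1 − x̄_2)/√(s_1²/n_1 + s_2²/n_2) = (18.27 − 18.69)/√(3.554²/26 + 1.223²/37) = -0.579
Welch–Satterthwaite df ≈ 29.19
Two-sided p-value ≈ 0.567
Since p ≈ 0.567 > α = 0.05, fail to reject H0; the evidence is not statistically significant.

t = -0.579; fail to reject H0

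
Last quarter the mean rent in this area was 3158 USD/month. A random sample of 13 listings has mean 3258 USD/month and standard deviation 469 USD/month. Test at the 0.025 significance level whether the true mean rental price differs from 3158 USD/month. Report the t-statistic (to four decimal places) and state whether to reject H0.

t = 0.7688; fail to reject H0

H0: μ = 3158; H1: μ ≠ 3158 (one-sample t-test, two-sided).
t = (x̄ − μ₀)/(s/√n) = (3258 − 3158)/(469/√13) = 0.7688
df = n − 1 = 12
Two-sided p-value ≈ 0.457
Since p ≈ 0.457 > α = 0.025, fail to reject H0; the data do not provide sufficient evidence against H0.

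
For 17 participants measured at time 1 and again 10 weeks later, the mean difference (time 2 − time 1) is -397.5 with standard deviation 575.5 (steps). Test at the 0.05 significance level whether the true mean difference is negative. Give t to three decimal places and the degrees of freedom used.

H0: μ_d = 0; H1: μ_d < 0 (paired t-test on the differences, left-tailed).
t = d̄/(s_d/√n) = -397.5/(575.5/√17) = -2.848
df = n − 1 = 16
p-value = P(T ≤ -2.848) ≈ 0.0058
Since p ≈ 0.0058 < α = 0.05, reject H0; the data support H1.

t = -2.848, df = 16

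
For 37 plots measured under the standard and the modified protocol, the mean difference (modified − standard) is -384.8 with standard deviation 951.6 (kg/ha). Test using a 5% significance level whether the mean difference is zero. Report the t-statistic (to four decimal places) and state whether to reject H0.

t = -2.4597; reject H0

H0: μ_d = 0; H1: μ_d ≠ 0 (paired t-test on the differences, two-sided).
t = d̄/(s_d/√n) = -384.8/(951.6/√37) = -2.4597
df = n − 1 = 36
Two-sided p-value ≈ 0.0188
Since p ≈ 0.0188 < α = 0.05, reject H0; the evidence is statistically significant.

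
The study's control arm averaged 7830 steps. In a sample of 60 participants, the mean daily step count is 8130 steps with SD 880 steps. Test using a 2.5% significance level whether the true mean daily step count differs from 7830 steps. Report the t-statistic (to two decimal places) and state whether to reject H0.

H0: μ = 7830; H1: μ ≠ 7830 (one-sample t-test, two-sided).
t = (x̄ − μ₀)/(s/√n) = (8130 − 7830)/(880/√60) = 2.64
df = n − 1 = 59
Two-sided p-value ≈ 0.0106
Since p ≈ 0.0106 < α = 0.025, reject H0; the evidence is statistically significant.

t = 2.64; reject H0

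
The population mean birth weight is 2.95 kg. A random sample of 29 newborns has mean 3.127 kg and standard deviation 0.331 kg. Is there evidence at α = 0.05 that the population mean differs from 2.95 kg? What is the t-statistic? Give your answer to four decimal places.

H0: μ = 2.95; H1: μ ≠ 2.95 (one-sample t-test, two-sided).
t = (x̄ − μ₀)/(s/√n) = (3.127 − 2.95)/(0.331/√29) = 2.8797
df = n − 1 = 28
Two-sided p-value ≈ 0.0075
Since p ≈ 0.0075 < α = 0.05, reject H0; the evidence is statistically significant.

2.8797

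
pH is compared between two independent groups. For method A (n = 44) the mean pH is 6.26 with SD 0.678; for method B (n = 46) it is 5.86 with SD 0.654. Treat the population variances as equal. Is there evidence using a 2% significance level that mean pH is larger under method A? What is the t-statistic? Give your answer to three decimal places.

Let group 1 = method A, group 2 = method B. H0: μ_1 = μ_2; H1: μ_1 > μ_2 (two-sample pooled-variance t-test, right-tailed).
s_p² = [(44−1)·0.678² + (46−1)·0.654²]/(44+46−2) = 0.443337
t = (6.26 − 5.86)/√[0.443337·(1/44 + 1/46)] = 2.849
df = n₁ + n₂ − 2 = 88
p-value = P(T ≥ 2.849) ≈ 0.0027
Since p ≈ 0.0027 < α = 0.02, reject H0; the evidence is statistically significant.

2.849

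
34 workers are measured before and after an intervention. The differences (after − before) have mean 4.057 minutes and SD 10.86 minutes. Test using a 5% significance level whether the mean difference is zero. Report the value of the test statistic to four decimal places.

H0: μ_d = 0; H1: μ_d ≠ 0 (paired t-test on the differences, two-sided).
t = d̄/(s_d/√n) = 4.057/(10.86/√34) = 2.1783
df = n − 1 = 33
Two-sided p-value ≈ 0.0366
Since p ≈ 0.0366 < α = 0.05, reject H0; the data support H1.

2.1783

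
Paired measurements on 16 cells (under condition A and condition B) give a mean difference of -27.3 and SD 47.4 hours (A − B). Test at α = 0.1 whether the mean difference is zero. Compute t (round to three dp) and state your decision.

H0: μ_d = 0; H1: μ_d ≠ 0 (paired t-test on the differences, two-sided).
t = d̄/(s_d/√n) = -27.3/(47.4/√16) = -2.304
df = n − 1 = 15
Two-sided p-value ≈ 0.0360
Since p ≈ 0.0360 < α = 0.1, reject H0; the evidence is statistically significant.

t = -2.304; reject H0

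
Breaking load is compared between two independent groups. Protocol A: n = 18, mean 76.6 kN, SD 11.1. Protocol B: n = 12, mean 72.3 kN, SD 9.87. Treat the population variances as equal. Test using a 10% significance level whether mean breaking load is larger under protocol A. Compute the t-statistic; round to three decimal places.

1.085

Let group 1 = protocol A, group 2 = protocol B. H0: μ_1 = μ_2; H1: μ_1 > μ_2 (two-sample pooled-variance t-test, right-tailed).
s_p² = [(18−1)·11.1² + (12−1)·9.87²]/(18+12−2) = 113.077
t = (76.6 − 72.3)/√[113.077·(1/18 + 1/12)] = 1.085
df = n₁ + n₂ − 2 = 28
p-value = P(T ≥ 1.085) ≈ 0.1436
Since p ≈ 0.1436 > α = 0.1, fail to reject H0; the evidence is not statistically significant.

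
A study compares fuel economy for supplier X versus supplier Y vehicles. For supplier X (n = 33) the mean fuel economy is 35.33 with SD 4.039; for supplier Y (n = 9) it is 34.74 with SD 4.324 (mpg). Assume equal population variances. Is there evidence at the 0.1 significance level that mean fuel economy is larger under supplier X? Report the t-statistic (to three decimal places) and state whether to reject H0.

Let group 1 = supplier X, group 2 = supplier Y. H0: μ_1 = μ_2; H1: μ_1 > μ_2 (two-sample pooled-variance t-test, right-tailed).
s_p² = [(33−1)·4.039² + (9−1)·4.324²]/(33+9−2) = 16.7902
t = (35.33 − 34.74)/√[16.7902·(1/33 + 1/9)] = 0.383
df = n₁ + n₂ − 2 = 40
p-value = P(T ≥ 0.383) ≈ 0.3519
Since p ≈ 0.3519 > α = 0.1, fail to reject H0; the evidence is not statistically significant.

t = 0.383; fail to reject H0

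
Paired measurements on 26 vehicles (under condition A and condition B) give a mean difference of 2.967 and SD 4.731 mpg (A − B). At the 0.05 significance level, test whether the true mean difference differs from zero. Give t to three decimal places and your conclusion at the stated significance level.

H0: μ_d = 0; H1: μ_d ≠ 0 (paired t-test on the differences, two-sided).
t = d̄/(s_d/√n) = 2.967/(4.731/√26) = 3.198
df = n − 1 = 25
Two-sided p-value ≈ 0.004
Since p ≈ 0.004 < α = 0.05, reject H0; the evidence is statistically significant.

t = 3.198; reject H0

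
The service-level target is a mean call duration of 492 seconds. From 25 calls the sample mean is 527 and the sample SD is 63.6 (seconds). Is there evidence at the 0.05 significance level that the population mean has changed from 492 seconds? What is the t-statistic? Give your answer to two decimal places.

H0: μ = 492; H1: μ ≠ 492 (one-sample t-test, two-sided).
t = (x̄ − μ₀)/(s/√n) = (527 − 492)/(63.6/√25) = 2.75
df = n − 1 = 24
Two-sided p-value ≈ 0.011
Since p ≈ 0.011 < α = 0.05, reject H0; the evidence is statistically significant.

2.75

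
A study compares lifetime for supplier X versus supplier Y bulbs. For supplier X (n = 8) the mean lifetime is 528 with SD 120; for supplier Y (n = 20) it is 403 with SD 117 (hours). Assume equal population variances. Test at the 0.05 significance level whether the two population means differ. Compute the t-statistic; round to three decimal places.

2.536

Let group 1 = supplier X, group 2 = supplier Y. H0: μ_1 = μ_2; H1: μ_1 ≠ μ_2 (two-sample pooled-variance t-test, two-sided).
s_p² = [(8−1)·120² + (20−1)·117²]/(8+20−2) = 13880.4
t = (528 − 403)/√[13880.4·(1/8 + 1/20)] = 2.536
df = n₁ + n₂ − 2 = 26
Two-sided p-value ≈ 0.0176
Since p ≈ 0.0176 < α = 0.05, reject H0; the data support H1.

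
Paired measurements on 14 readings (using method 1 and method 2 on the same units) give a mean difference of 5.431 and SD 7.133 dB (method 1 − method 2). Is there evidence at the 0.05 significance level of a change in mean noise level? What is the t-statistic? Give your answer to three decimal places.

2.849

H0: μ_d = 0; H1: μ_d ≠ 0 (paired t-test on the differences, two-sided).
t = d̄/(s_d/√n) = 5.431/(7.133/√14) = 2.849
df = n − 1 = 13
Two-sided p-value ≈ 0.0137
Since p ≈ 0.0137 < α = 0.05, reject H0; the data support H1.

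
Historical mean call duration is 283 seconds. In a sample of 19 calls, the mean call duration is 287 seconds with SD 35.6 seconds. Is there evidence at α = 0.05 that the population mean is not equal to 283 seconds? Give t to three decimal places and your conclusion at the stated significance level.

t = 0.490; fail to reject H0

H0: μ = 283; H1: μ ≠ 283 (one-sample t-test, two-sided).
t = (x̄ − μ₀)/(s/√n) = (287 − 283)/(35.6/√19) = 0.490
df = n − 1 = 18
Two-sided p-value ≈ 0.630
Since p ≈ 0.630 > α = 0.05, fail to reject H0; the data do not provide sufficient evidence against H0.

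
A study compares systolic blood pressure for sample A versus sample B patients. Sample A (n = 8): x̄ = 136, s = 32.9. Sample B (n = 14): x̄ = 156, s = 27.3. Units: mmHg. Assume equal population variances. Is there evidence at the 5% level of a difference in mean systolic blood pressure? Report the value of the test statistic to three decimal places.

-1.536

Let group 1 = sample A, group 2 = sample B. H0: μ_1 = μ_2; H1: μ_1 ≠ μ_2 (two-sample pooled-variance t-test, two-sided).
s_p² = [(8−1)·32.9² + (14−1)·27.3²]/(8+14−2) = 863.282
t = (136 − 156)/√[863.282·(1/8 + 1/14)] = -1.536
df = n₁ + n₂ − 2 = 20
Two-sided p-value ≈ 0.1402
Since p ≈ 0.1402 > α = 0.05, fail to reject H0; the data do not provide sufficient evidence against H0.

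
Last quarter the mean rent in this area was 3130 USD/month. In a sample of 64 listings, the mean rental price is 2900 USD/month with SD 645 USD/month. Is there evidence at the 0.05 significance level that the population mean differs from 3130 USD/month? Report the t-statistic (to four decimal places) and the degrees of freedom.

t = -2.8527, df = 63

H0: μ = 3130; H1: μ ≠ 3130 (one-sample t-test, two-sided).
t = (x̄ − μ₀)/(s/√n) = (2900 − 3130)/(645/√64) = -2.8527
df = n − 1 = 63
Two-sided p-value ≈ 0.0059
Since p ≈ 0.0059 < α = 0.05, reject H0; the evidence is statistically significant.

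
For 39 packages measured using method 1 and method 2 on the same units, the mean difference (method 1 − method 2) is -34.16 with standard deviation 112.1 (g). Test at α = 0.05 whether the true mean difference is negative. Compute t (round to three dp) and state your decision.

t = -1.903; reject H0

H0: μ_d = 0; H1: μ_d < 0 (paired t-test on the differences, left-tailed).
t = d̄/(s_d/√n) = -34.16/(112.1/√39) = -1.903
df = n − 1 = 38
p-value = P(T ≤ -1.903) ≈ 0.0323
Since p ≈ 0.0323 < α = 0.05, reject H0; the evidence is statistically significant.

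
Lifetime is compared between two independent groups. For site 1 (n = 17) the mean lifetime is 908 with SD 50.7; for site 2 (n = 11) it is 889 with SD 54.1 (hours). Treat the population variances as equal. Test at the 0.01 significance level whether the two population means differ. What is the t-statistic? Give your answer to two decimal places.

Let group 1 = site 1, group 2 = site 2. H0: μ_1 = μ_2; H1: μ_1 ≠ μ_2 (two-sample pooled-variance t-test, two-sided).
s_p² = [(17−1)·50.7² + (11−1)·54.1²]/(17+11−2) = 2707.54
t = (908 − 889)/√[2707.54·(1/17 + 1/11)] = 0.94
df = n₁ + n₂ − 2 = 26
Two-sided p-value ≈ 0.3540
Since p ≈ 0.3540 > α = 0.01, fail to reject H0; the data do not provide sufficient evidence against H0.

0.94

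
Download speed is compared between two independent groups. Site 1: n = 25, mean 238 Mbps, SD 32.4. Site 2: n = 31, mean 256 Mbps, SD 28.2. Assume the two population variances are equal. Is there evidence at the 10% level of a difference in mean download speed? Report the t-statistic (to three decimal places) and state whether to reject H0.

Let group 1 = site 1, group 2 = site 2. H0: μ_1 = μ_2; H1: μ_1 ≠ μ_2 (two-sample pooled-variance t-test, two-sided).
s_p² = [(25−1)·32.4² + (31−1)·28.2²]/(25+31−2) = 908.36
t = (238 − 256)/√[908.36·(1/25 + 1/31)] = -2.222
df = n₁ + n₂ − 2 = 54
Two-sided p-value ≈ 0.0305
Since p ≈ 0.0305 < α = 0.1, reject H0; the data support H1.

t = -2.222; reject H0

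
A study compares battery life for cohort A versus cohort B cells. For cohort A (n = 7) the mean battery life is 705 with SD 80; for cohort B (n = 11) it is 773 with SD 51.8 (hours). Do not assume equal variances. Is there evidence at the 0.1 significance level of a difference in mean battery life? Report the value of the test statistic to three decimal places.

Let group 1 = cohort A, group 2 = cohort B. H0: μ_1 = μ_2; H1: μ_1 ≠ μ_2 (Welch's two-sample t-test, two-sided).
t = (x̄_1 − x̄_2)/√(s_1²/n_1 + s_2²/n_2) = (705 − 773)/√(80²/7 + 51.8²/11) = -1.998
Welch–Satterthwaite df ≈ 9.23
Two-sided p-value ≈ 0.0760
Since p ≈ 0.0760 < α = 0.1, reject H0; the data support H1.

-1.998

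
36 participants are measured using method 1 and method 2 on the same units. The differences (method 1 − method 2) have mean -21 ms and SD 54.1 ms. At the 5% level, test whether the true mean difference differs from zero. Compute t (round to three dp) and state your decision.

t = -2.329; reject H0

H0: μ_d = 0; H1: μ_d ≠ 0 (paired t-test on the differences, two-sided).
t = d̄/(s_d/√n) = -21/(54.1/√36) = -2.329
df = n − 1 = 35
Two-sided p-value ≈ 0.0258
Since p ≈ 0.0258 < α = 0.05, reject H0; the data support H1.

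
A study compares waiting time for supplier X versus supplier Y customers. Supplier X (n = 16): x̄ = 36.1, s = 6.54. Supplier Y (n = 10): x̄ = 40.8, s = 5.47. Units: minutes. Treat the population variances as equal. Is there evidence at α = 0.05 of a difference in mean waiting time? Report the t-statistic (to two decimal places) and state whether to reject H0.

t = -1.89; fail to reject H0

Let group 1 = supplier X, group 2 = supplier Y. H0: μ_1 = μ_2; H1: μ_1 ≠ μ_2 (two-sample pooled-variance t-test, two-sided).
s_p² = [(16−1)·6.54² + (10−1)·5.47²]/(16+10−2) = 37.9526
t = (36.1 − 40.8)/√[37.9526·(1/16 + 1/10)] = -1.89
df = n₁ + n₂ − 2 = 24
Two-sided p-value ≈ 0.071
Since p ≈ 0.071 > α = 0.05, fail to reject H0; the data do not provide sufficient evidence against H0.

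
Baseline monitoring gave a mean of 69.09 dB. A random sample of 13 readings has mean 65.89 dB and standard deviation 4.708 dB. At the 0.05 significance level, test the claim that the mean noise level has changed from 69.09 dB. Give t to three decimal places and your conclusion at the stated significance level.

H0: μ = 69.09; H1: μ ≠ 69.09 (one-sample t-test, two-sided).
t = (x̄ − μ₀)/(s/√n) = (65.89 − 69.09)/(4.708/√13) = -2.451
df = n − 1 = 12
Two-sided p-value ≈ 0.0306
Since p ≈ 0.0306 < α = 0.05, reject H0; the evidence is statistically significant.

t = -2.451; reject H0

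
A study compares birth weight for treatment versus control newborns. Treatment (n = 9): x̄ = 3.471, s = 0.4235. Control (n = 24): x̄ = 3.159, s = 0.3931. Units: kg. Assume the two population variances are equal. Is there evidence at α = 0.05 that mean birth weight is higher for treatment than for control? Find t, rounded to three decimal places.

1.990

Let group 1 = treatment, group 2 = control. H0: μ_1 = μ_2; H1: μ_1 > μ_2 (two-sample pooled-variance t-test, right-tailed).
s_p² = [(9−1)·0.4235² + (24−1)·0.3931²]/(9+24−2) = 0.160934
t = (3.471 − 3.159)/√[0.160934·(1/9 + 1/24)] = 1.990
df = n₁ + n₂ − 2 = 31
p-value = P(T ≥ 1.990) ≈ 0.0278
Since p ≈ 0.0278 < α = 0.05, reject H0; the data support H1.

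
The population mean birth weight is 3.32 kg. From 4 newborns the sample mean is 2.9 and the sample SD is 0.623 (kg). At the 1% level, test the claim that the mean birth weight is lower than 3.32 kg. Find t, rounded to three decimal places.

-1.348

H0: μ = 3.32; H1: μ < 3.32 (one-sample t-test, left-tailed).
t = (x̄ − μ₀)/(s/√n) = (2.9 − 3.32)/(0.623/√4) = -1.348
df = n − 1 = 3
p-value = P(T ≤ -1.348) ≈ 0.135
Since p ≈ 0.135 > α = 0.01, fail to reject H0; the evidence is not statistically significant.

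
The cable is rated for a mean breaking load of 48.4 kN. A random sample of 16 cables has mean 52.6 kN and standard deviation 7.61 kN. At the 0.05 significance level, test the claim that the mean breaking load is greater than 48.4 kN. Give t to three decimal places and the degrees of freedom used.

H0: μ = 48.4; H1: μ > 48.4 (one-sample t-test, right-tailed).
t = (x̄ − μ₀)/(s/√n) = (52.6 − 48.4)/(7.61/√16) = 2.208
df = n − 1 = 15
p-value = P(T ≥ 2.208) ≈ 0.022
Since p ≈ 0.022 < α = 0.05, reject H0; the data support H1.

t = 2.208, df = 15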